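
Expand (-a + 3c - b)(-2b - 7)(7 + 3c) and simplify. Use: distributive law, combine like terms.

(-a + 3c - b)(-2b - 7)(7 + 3c)
= (2ab + 7a - 6bc - 21c + 2b² + 7b)(7 + 3c)    [distributive law]
= 14ab + 6abc + 49a + 21ac - 42bc - 18bc² - 147c - 63c² + 14b² + 6b²c + 49b + 21bc    [distributive law]
= 14ab + 6abc + 49a + 21ac - 21bc - 18bc² - 147c - 63c² + 14b² + 6b²c + 49b    [combine like terms]

14ab + 6abc + 49a + 21ac - 21bc - 18bc² - 147c - 63c² + 14b² + 6b²c + 49b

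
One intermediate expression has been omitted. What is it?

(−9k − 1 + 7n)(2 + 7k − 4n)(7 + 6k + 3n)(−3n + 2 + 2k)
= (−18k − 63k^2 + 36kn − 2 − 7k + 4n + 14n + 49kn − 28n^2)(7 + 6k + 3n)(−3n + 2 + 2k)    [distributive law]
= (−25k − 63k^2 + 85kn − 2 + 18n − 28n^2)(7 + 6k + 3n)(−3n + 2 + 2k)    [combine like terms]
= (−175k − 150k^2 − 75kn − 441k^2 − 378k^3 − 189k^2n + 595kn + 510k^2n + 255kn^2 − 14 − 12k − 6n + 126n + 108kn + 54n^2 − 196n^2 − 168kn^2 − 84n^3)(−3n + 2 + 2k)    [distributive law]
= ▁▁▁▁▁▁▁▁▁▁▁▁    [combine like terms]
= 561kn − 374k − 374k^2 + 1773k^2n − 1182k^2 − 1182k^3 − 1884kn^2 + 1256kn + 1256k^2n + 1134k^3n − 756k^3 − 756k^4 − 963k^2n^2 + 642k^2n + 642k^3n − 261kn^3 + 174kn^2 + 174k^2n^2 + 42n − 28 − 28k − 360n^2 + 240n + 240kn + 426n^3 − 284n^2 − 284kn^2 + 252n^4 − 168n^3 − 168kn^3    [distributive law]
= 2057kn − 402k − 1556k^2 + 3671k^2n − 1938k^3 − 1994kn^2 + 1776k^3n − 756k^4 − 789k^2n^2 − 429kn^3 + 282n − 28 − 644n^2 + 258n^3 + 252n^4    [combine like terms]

After combine like terms, the bracketed line is:

(−187k − 591k^2 + 628kn − 378k^3 + 321k^2n + 87kn^2 − 14 + 120n − 142n^2 − 84n^3)(−3n + 2 + 2k)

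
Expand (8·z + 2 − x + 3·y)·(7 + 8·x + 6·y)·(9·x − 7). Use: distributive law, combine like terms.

56·x·z − 392·z + 576·x^2·z + 432·x·y·z − 336·y·z + 63·x − 98 + 137·x^2 + 171·x·y − 231·y − 72·x^3 + 162·x^2·y + 162·x·y^2 − 126·y^2

(8·z + 2 − x + 3·y)·(7 + 8·x + 6·y)·(9·x − 7)
= (56·z + 64·x·z + 48·y·z + 14 + 16·x + 12·y − 7·x − 8·x^2 − 6·x·y + 21·y + 24·x·y + 18·y^2)·(9·x − 7)    [distributive law]
= (56·z + 64·x·z + 48·y·z + 14 + 9·x + 33·y − 8·x^2 + 18·x·y + 18·y^2)·(9·x − 7)    [combine like terms]
= 504·x·z − 392·z + 576·x^2·z − 448·x·z + 432·x·y·z − 336·y·z + 126·x − 98 + 81·x^2 − 63·x + 297·x·y − 231·y − 72·x^3 + 56·x^2 + 162·x^2·y − 126·x·y + 162·x·y^2 − 126·y^2    [distributive law]
= 56·x·z − 392·z + 576·x^2·z + 432·x·y·z − 336·y·z + 63·x − 98 + 137·x^2 + 171·x·y − 231·y − 72·x^3 + 162·x^2·y + 162·x·y^2 − 126·y^2    [combine like terms]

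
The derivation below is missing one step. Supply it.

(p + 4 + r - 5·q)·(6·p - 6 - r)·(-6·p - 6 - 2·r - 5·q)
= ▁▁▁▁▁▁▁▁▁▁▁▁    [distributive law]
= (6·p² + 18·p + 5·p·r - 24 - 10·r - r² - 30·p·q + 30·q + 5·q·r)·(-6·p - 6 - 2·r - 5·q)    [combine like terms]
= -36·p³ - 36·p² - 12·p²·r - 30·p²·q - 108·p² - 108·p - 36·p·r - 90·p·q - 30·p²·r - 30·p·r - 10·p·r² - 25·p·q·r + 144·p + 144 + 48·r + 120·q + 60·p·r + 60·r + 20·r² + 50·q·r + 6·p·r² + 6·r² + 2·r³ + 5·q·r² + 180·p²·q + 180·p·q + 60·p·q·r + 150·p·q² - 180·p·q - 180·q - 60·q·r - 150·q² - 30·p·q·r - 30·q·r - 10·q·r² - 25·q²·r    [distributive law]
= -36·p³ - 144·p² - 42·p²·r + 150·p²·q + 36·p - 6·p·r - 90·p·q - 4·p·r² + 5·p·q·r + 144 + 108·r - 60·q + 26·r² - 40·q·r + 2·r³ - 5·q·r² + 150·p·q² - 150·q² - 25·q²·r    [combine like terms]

By distributive law:

(6·p² - 6·p - p·r + 24·p - 24 - 4·r + 6·p·r - 6·r - r² - 30·p·q + 30·q + 5·q·r)·(-6·p - 6 - 2·r - 5·q)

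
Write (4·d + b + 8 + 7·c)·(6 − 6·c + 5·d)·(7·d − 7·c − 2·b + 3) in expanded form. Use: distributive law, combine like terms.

(4·d + b + 8 + 7·c)·(6 − 6·c + 5·d)·(7·d − 7·c − 2·b + 3)
= (24·d − 24·c·d + 20·d^2 + 6·b − 6·b·c + 5·b·d + 48 − 48·c + 40·d + 42·c − 42·c^2 + 35·c·d)·(7·d − 7·c − 2·b + 3)    [distributive law]
= (64·d + 11·c·d + 20·d^2 + 6·b − 6·b·c + 5·b·d + 48 − 6·c − 42·c^2)·(7·d − 7·c − 2·b + 3)    [combine like terms]
= 448·d^2 − 448·c·d − 128·b·d + 192·d + 77·c·d^2 − 77·c^2·d − 22·b·c·d + 33·c·d + 140·d^3 − 140·c·d^2 − 40·b·d^2 + 60·d^2 + 42·b·d − 42·b·c − 12·b^2 + 18·b − 42·b·c·d + 42·b·c^2 + 12·b^2·c − 18·b·c + 35·b·d^2 − 35·b·c·d − 10·b^2·d + 15·b·d + 336·d − 336·c − 96·b + 144 − 42·c·d + 42·c^2 + 12·b·c − 18·c − 294·c^2·d + 294·c^3 + 84·b·c^2 − 126·c^2    [distributive law]
= 508·d^2 − 457·c·d − 71·b·d + 528·d − 63·c·d^2 − 371·c^2·d − 99·b·c·d + 140·d^3 − 5·b·d^2 − 48·b·c − 12·b^2 − 78·b + 126·b·c^2 + 12·b^2·c − 10·b^2·d − 354·c + 144 − 84·c^2 + 294·c^3    [combine like terms]

508·d^2 − 457·c·d − 71·b·d + 528·d − 63·c·d^2 − 371·c^2·d − 99·b·c·d + 140·d^3 − 5·b·d^2 − 48·b·c − 12·b^2 − 78·b + 126·b·c^2 + 12·b^2·c − 10·b^2·d − 354·c + 144 − 84·c^2 + 294·c^3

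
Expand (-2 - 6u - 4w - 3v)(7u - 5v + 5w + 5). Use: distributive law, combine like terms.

-44u - 5v - 30w - 10 - 42u^2 + 9uv - 58uw + 5vw - 20w^2 + 15v^2

(-2 - 6u - 4w - 3v)(7u - 5v + 5w + 5)
= -14u + 10v - 10w - 10 - 42u^2 + 30uv - 30uw - 30u - 28uw + 20vw - 20w^2 - 20w - 21uv + 15v^2 - 15vw - 15v    [distributive law]
= -44u - 5v - 30w - 10 - 42u^2 + 9uv - 58uw + 5vw - 20w^2 + 15v^2    [combine like terms]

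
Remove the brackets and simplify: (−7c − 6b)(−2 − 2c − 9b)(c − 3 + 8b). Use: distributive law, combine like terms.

−28c² − 42c − 101bc + 14c³ + 187bc² + 654b²c − 36b − 66b² + 432b³

(−7c − 6b)(−2 − 2c − 9b)(c − 3 + 8b)
= (14c + 14c² + 63bc + 12b + 12bc + 54b²)(c − 3 + 8b)    [distributive law]
= (14c + 14c² + 75bc + 12b + 54b²)(c − 3 + 8b)    [combine like terms]
= 14c² − 42c + 112bc + 14c³ − 42c² + 112bc² + 75bc² − 225bc + 600b²c + 12bc − 36b + 96b² + 54b²c − 162b² + 432b³    [distributive law]
= −28c² − 42c − 101bc + 14c³ + 187bc² + 654b²c − 36b − 66b² + 432b³    [combine like terms]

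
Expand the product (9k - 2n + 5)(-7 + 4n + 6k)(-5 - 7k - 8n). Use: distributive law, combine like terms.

410k - 39k^2 - 94kn - 600k^2n - 136kn^2 - 378k^3 + 110n - 232n^2 + 64n^3 + 175

(9k - 2n + 5)(-7 + 4n + 6k)(-5 - 7k - 8n)
= (-63k + 36kn + 54k^2 + 14n - 8n^2 - 12kn - 35 + 20n + 30k)(-5 - 7k - 8n)    [distributive law]
= (-33k + 24kn + 54k^2 + 34n - 8n^2 - 35)(-5 - 7k - 8n)    [combine like terms]
= 165k + 231k^2 + 264kn - 120kn - 168k^2n - 192kn^2 - 270k^2 - 378k^3 - 432k^2n - 170n - 238kn - 272n^2 + 40n^2 + 56kn^2 + 64n^3 + 175 + 245k + 280n    [distributive law]
= 410k - 39k^2 - 94kn - 600k^2n - 136kn^2 - 378k^3 + 110n - 232n^2 + 64n^3 + 175    [combine like terms]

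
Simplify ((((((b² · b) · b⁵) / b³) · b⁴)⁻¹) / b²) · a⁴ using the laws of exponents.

((((((b² · b) · b⁵) / b³) · b⁴)⁻¹) / b²) · a⁴
= ((((((b² · b) · b⁵) / b³)⁻¹) · ((b⁴)⁻¹)) / b²) · a⁴    [power of a product]
= ((((((b² · b) · b⁵)⁻¹) / ((b³)⁻¹)) · ((b⁴)⁻¹)) / b²) · a⁴    [power of a quotient]
= ((((((b² · b)⁻¹) · ((b⁵)⁻¹)) / ((b³)⁻¹)) · ((b⁴)⁻¹)) / b²) · a⁴    [power of a product]
= (((((((b²)⁻¹) · (b⁻¹)) · ((b⁵)⁻¹)) / ((b³)⁻¹)) · ((b⁴)⁻¹)) / b²) · a⁴    [power of a product]
= (((((b⁻² · (b⁻¹)) · ((b⁵)⁻¹)) / ((b³)⁻¹)) · ((b⁴)⁻¹)) / b²) · a⁴    [power of a power]
= ((((b⁻³ · ((b⁵)⁻¹)) / ((b³)⁻¹)) · ((b⁴)⁻¹)) / b²) · a⁴    [product of powers]
= ((((b⁻³ · b⁻⁵) / ((b³)⁻¹)) · ((b⁴)⁻¹)) / b²) · a⁴    [power of a power]
= (((b⁻⁸ / ((b³)⁻¹)) · ((b⁴)⁻¹)) / b²) · a⁴    [product of powers]
= (((b⁻⁸ / b⁻³) · ((b⁴)⁻¹)) / b²) · a⁴    [power of a power]
= ((b⁻⁵ · ((b⁴)⁻¹)) / b²) · a⁴    [quotient of powers]
= ((b⁻⁵ · b⁻⁴) / b²) · a⁴    [power of a power]
= (b⁻⁹ / b²) · a⁴    [product of powers]
= b⁻¹¹ · a⁴    [quotient of powers]
= a⁴·b⁻¹¹    [rearrange]

a⁴·b⁻¹¹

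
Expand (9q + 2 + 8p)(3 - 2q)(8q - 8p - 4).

256q² + 72pq - 44q - 144q³ + 16pq² - 144p - 24 - 192p² + 128p²q

(9q + 2 + 8p)(3 - 2q)(8q - 8p - 4)
= (27q - 18q² + 6 - 4q + 24p - 16pq)(8q - 8p - 4)    [distributive law]
= (23q - 18q² + 6 + 24p - 16pq)(8q - 8p - 4)    [combine like terms]
= 184q² - 184pq - 92q - 144q³ + 144pq² + 72q² + 48q - 48p - 24 + 192pq - 192p² - 96p - 128pq² + 128p²q + 64pq    [distributive law]
= 256q² + 72pq - 44q - 144q³ + 16pq² - 144p - 24 - 192p² + 128p²q    [combine like terms]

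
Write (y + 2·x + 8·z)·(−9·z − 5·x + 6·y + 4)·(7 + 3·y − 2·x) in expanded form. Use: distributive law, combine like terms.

369·y·z + 117·y^2·z − 252·x·y·z + 65·x·y + 9·x·y^2 − 44·x^2·y + 54·y^2 + 18·y^3 + 28·y − 470·x·z + 116·x^2·z − 86·x^2 + 20·x^3 + 56·x − 504·z^2 − 216·y·z^2 + 144·x·z^2 + 224·z

(y + 2·x + 8·z)·(−9·z − 5·x + 6·y + 4)·(7 + 3·y − 2·x)
= (−9·y·z − 5·x·y + 6·y^2 + 4·y − 18·x·z − 10·x^2 + 12·x·y + 8·x − 72·z^2 − 40·x·z + 48·y·z + 32·z)·(7 + 3·y − 2·x)    [distributive law]
= (39·y·z + 7·x·y + 6·y^2 + 4·y − 58·x·z − 10·x^2 + 8·x − 72·z^2 + 32·z)·(7 + 3·y − 2·x)    [combine like terms]
= 273·y·z + 117·y^2·z − 78·x·y·z + 49·x·y + 21·x·y^2 − 14·x^2·y + 42·y^2 + 18·y^3 − 12·x·y^2 + 28·y + 12·y^2 − 8·x·y − 406·x·z − 174·x·y·z + 116·x^2·z − 70·x^2 − 30·x^2·y + 20·x^3 + 56·x + 24·x·y − 16·x^2 − 504·z^2 − 216·y·z^2 + 144·x·z^2 + 224·z + 96·y·z − 64·x·z    [distributive law]
= 369·y·z + 117·y^2·z − 252·x·y·z + 65·x·y + 9·x·y^2 − 44·x^2·y + 54·y^2 + 18·y^3 + 28·y − 470·x·z + 116·x^2·z − 86·x^2 + 20·x^3 + 56·x − 504·z^2 − 216·y·z^2 + 144·x·z^2 + 224·z    [combine like terms]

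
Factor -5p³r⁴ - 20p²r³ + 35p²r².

-5p³r⁴ - 20p²r³ + 35p²r²
= 5(-p³r⁴ - 4p²r³ + 7p²r²)    [factor out 5]
= 5p²r²(-pr² - 4r + 7)    [factor out p²r²]

5p²r²(-pr² - 4r + 7)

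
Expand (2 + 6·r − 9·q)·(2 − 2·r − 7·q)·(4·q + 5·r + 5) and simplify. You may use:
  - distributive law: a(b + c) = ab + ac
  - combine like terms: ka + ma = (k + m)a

−144·q + 60·r + 20 − 248·q·r − 20·r^2 + 187·q^2 − 168·q·r^2 − 60·r^3 + 219·q^2·r + 252·q^3

(2 + 6·r − 9·q)·(2 − 2·r − 7·q)·(4·q + 5·r + 5)
= (4 − 4·r − 14·q + 12·r − 12·r^2 − 42·q·r − 18·q + 18·q·r + 63·q^2)·(4·q + 5·r + 5)    [distributive law]
= (4 + 8·r − 32·q − 12·r^2 − 24·q·r + 63·q^2)·(4·q + 5·r + 5)    [combine like terms]
= 16·q + 20·r + 20 + 32·q·r + 40·r^2 + 40·r − 128·q^2 − 160·q·r − 160·q − 48·q·r^2 − 60·r^3 − 60·r^2 − 96·q^2·r − 120·q·r^2 − 120·q·r + 252·q^3 + 315·q^2·r + 315·q^2    [distributive law]
= −144·q + 60·r + 20 − 248·q·r − 20·r^2 + 187·q^2 − 168·q·r^2 − 60·r^3 + 219·q^2·r + 252·q^3    [combine like terms]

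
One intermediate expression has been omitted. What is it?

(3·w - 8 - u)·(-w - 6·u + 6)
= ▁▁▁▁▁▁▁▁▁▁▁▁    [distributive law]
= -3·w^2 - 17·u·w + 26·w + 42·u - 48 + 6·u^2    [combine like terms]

By distributive law:

-3·w^2 - 18·u·w + 18·w + 8·w + 48·u - 48 + u·w + 6·u^2 - 6·u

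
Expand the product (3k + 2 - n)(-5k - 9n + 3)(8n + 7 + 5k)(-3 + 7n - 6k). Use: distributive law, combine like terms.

(3k + 2 - n)(-5k - 9n + 3)(8n + 7 + 5k)(-3 + 7n - 6k)
= (-15k² - 27kn + 9k - 10k - 18n + 6 + 5kn + 9n² - 3n)(8n + 7 + 5k)(-3 + 7n - 6k)    [distributive law]
= (-15k² - 22kn - k - 21n + 6 + 9n²)(8n + 7 + 5k)(-3 + 7n - 6k)    [combine like terms]
= (-120k²n - 105k² - 75k³ - 176kn² - 154kn - 110k²n - 8kn - 7k - 5k² - 168n² - 147n - 105kn + 48n + 42 + 30k + 72n³ + 63n² + 45kn²)(-3 + 7n - 6k)    [distributive law]
= (-230k²n - 110k² - 75k³ - 131kn² - 267kn + 23k - 105n² - 99n + 42 + 72n³)(-3 + 7n - 6k)    [combine like terms]
= 690k²n - 1610k²n² + 1380k³n + 330k² - 770k²n + 660k³ + 225k³ - 525k³n + 450k⁴ + 393kn² - 917kn³ + 786k²n² + 801kn - 1869kn² + 1602k²n - 69k + 161kn - 138k² + 315n² - 735n³ + 630kn² + 297n - 693n² + 594kn - 126 + 294n - 252k - 216n³ + 504n⁴ - 432kn³    [distributive law]
= 1522k²n - 824k²n² + 855k³n + 192k² + 885k³ + 450k⁴ - 846kn² - 1349kn³ + 1556kn - 321k - 378n² - 951n³ + 591n - 126 + 504n⁴    [combine like terms]

1522k²n - 824k²n² + 855k³n + 192k² + 885k³ + 450k⁴ - 846kn² - 1349kn³ + 1556kn - 321k - 378n² - 951n³ + 591n - 126 + 504n⁴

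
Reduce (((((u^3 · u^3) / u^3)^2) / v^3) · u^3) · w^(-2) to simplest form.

(((((u^3 · u^3) / u^3)^2) / v^3) · u^3) · w^(-2)
= (((((u^3 · u^3)^2) / ((u^3)^2)) / v^3) · u^3) · w^(-2)    [power of a quotient]
= ((((((u^3)^2) · ((u^3)^2)) / ((u^3)^2)) / v^3) · u^3) · w^(-2)    [power of a product]
= ((((u^6 · ((u^3)^2)) / ((u^3)^2)) / v^3) · u^3) · w^(-2)    [power of a power]
= ((((u^6 · u^6) / ((u^3)^2)) / v^3) · u^3) · w^(-2)    [power of a power]
= (((u^12 / ((u^3)^2)) / v^3) · u^3) · w^(-2)    [product of powers]
= (((u^12 / u^6) / v^3) · u^3) · w^(-2)    [power of a power]
= ((u^6 / v^3) · u^3) · w^(-2)    [quotient of powers]
= u^9v^(-3)w^(-2)    [quotient of powers; product of powers]

u^9v^(-3)w^(-2)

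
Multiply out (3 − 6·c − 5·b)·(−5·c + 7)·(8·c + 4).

−336·c^2 − 60·c + 84 + 240·c^3 + 200·b·c^2 − 180·b·c − 140·b

(3 − 6·c − 5·b)·(−5·c + 7)·(8·c + 4)
= (−15·c + 21 + 30·c^2 − 42·c + 25·b·c − 35·b)·(8·c + 4)    [distributive law]
= (−57·c + 21 + 30·c^2 + 25·b·c − 35·b)·(8·c + 4)    [combine like terms]
= −456·c^2 − 228·c + 168·c + 84 + 240·c^3 + 120·c^2 + 200·b·c^2 + 100·b·c − 280·b·c − 140·b    [distributive law]
= −336·c^2 − 60·c + 84 + 240·c^3 + 200·b·c^2 − 180·b·c − 140·b    [combine like terms]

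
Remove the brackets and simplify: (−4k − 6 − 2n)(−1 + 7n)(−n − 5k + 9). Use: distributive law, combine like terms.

−56kn − 20k^2 + 6k + 98kn^2 + 140k^2n − 366n + 54 − 86n^2 + 14n^3

(−4k − 6 − 2n)(−1 + 7n)(−n − 5k + 9)
= (4k − 28kn + 6 − 42n + 2n − 14n^2)(−n − 5k + 9)    [distributive law]
= (4k − 28kn + 6 − 40n − 14n^2)(−n − 5k + 9)    [combine like terms]
= −4kn − 20k^2 + 36k + 28kn^2 + 140k^2n − 252kn − 6n − 30k + 54 + 40n^2 + 200kn − 360n + 14n^3 + 70kn^2 − 126n^2    [distributive law]
= −56kn − 20k^2 + 6k + 98kn^2 + 140k^2n − 366n + 54 − 86n^2 + 14n^3    [combine like terms]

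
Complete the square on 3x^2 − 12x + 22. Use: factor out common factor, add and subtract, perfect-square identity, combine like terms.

3x^2 − 12x + 22
= 3(x^2 − 4x) + 22    [factor out 3 from the x-terms]
= 3(x^2 − 4x + 4 − 4) + 22    [add and subtract 4 inside the bracket]
= 3(x − 2)^2 − 12 + 22    [perfect-square identity]
= 3(x − 2)^2 + 10    [combine constants]

3(x − 2)^2 + 10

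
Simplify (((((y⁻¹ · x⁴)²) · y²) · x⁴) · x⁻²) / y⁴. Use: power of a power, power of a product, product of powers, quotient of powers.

x¹⁰y⁻⁴

(((((y⁻¹ · x⁴)²) · y²) · x⁴) · x⁻²) / y⁴
= ((((((y⁻¹)²) · ((x⁴)²)) · y²) · x⁴) · x⁻²) / y⁴    [power of a product]
= ((((y⁻² · ((x⁴)²)) · y²) · x⁴) · x⁻²) / y⁴    [power of a power]
= ((((y⁻² · x⁸) · y²) · x⁴) · x⁻²) / y⁴    [power of a power]
= x¹⁰y⁻⁴    [quotient of powers; product of powers]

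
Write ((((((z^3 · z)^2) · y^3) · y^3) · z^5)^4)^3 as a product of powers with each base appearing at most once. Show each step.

y^72z^156

((((((z^3 · z)^2) · y^3) · y^3) · z^5)^4)^3
= (((((z^3 · z)^2) · y^3) · y^3) · z^5)^12    [power of a power]
= (((((z^3 · z)^2) · y^3) · y^3)^12) · ((z^5)^12)    [power of a product]
= (((((z^3 · z)^2) · y^3)^12) · ((y^3)^12)) · ((z^5)^12)    [power of a product]
= (((((z^3 · z)^2)^12) · ((y^3)^12)) · ((y^3)^12)) · ((z^5)^12)    [power of a product]
= ((((z^3 · z)^24) · ((y^3)^12)) · ((y^3)^12)) · ((z^5)^12)    [power of a power]
= (((((z^3)^24) · (z^24)) · ((y^3)^12)) · ((y^3)^12)) · ((z^5)^12)    [power of a product]
= (((z^72 · (z^24)) · ((y^3)^12)) · ((y^3)^12)) · ((z^5)^12)    [power of a power]
= ((z^96 · ((y^3)^12)) · ((y^3)^12)) · ((z^5)^12)    [product of powers]
= ((z^96 · y^36) · ((y^3)^12)) · ((z^5)^12)    [power of a power]
= ((z^96 · y^36) · y^36) · ((z^5)^12)    [power of a power]
= ((z^96 · y^36) · y^36) · z^60    [power of a power]
= y^72z^156    [product of powers]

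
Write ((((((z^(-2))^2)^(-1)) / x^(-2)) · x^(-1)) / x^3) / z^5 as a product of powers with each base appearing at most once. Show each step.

((((((z^(-2))^2)^(-1)) / x^(-2)) · x^(-1)) / x^3) / z^5
= (((((z^(-2))^(-2)) / x^(-2)) · x^(-1)) / x^3) / z^5    [power of a power]
= (((z^4 / x^(-2)) · x^(-1)) / x^3) / z^5    [power of a power]
= x^(-2)·z^(-1)    [quotient of powers; product of powers]

x^(-2)·z^(-1)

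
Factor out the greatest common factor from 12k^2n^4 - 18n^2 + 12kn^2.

6n^2(2k^2n^2 - 3 + 2k)

12k^2n^4 - 18n^2 + 12kn^2
= 6(2k^2n^4 - 3n^2 + 2kn^2)    [factor out 6]
= 6n^2(2k^2n^2 - 3 + 2k)    [factor out n^2]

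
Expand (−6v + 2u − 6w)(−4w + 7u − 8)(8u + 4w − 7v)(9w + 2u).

3222uvw² − 3158u²vw − 648vw³ − 1512v²w² + 2310uv²w − 868u³v + 588u²v² + 4176uvw + 992u²v − 1296vw² − 3024v²w − 672uv² − 3112u²w² + 320u³w + 120uw³ + 224u⁴ − 512u²w − 256u³ + 3264uw² + 864w⁴ + 1728w³

(−6v + 2u − 6w)(−4w + 7u − 8)(8u + 4w − 7v)(9w + 2u)
= (24vw − 42uv + 48v − 8uw + 14u² − 16u + 24w² − 42uw + 48w)(8u + 4w − 7v)(9w + 2u)    [distributive law]
= (24vw − 42uv + 48v − 50uw + 14u² − 16u + 24w² + 48w)(8u + 4w − 7v)(9w + 2u)    [combine like terms]
= (192uvw + 96vw² − 168v²w − 336u²v − 168uvw + 294uv² + 384uv + 192vw − 336v² − 400u²w − 200uw² + 350uvw + 112u³ + 56u²w − 98u²v − 128u² − 64uw + 112uv + 192uw² + 96w³ − 168vw² + 384uw + 192w² − 336vw)(9w + 2u)    [distributive law]
= (374uvw − 72vw² − 168v²w − 434u²v + 294uv² + 496uv − 144vw − 336v² − 344u²w − 8uw² + 112u³ − 128u² + 320uw + 96w³ + 192w²)(9w + 2u)    [combine like terms]
= 3366uvw² + 748u²vw − 648vw³ − 144uvw² − 1512v²w² − 336uv²w − 3906u²vw − 868u³v + 2646uv²w + 588u²v² + 4464uvw + 992u²v − 1296vw² − 288uvw − 3024v²w − 672uv² − 3096u²w² − 688u³w − 72uw³ − 16u²w² + 1008u³w + 224u⁴ − 1152u²w − 256u³ + 2880uw² + 640u²w + 864w⁴ + 192uw³ + 1728w³ + 384uw²    [distributive law]
= 3222uvw² − 3158u²vw − 648vw³ − 1512v²w² + 2310uv²w − 868u³v + 588u²v² + 4176uvw + 992u²v − 1296vw² − 3024v²w − 672uv² − 3112u²w² + 320u³w + 120uw³ + 224u⁴ − 512u²w − 256u³ + 3264uw² + 864w⁴ + 1728w³    [combine like terms]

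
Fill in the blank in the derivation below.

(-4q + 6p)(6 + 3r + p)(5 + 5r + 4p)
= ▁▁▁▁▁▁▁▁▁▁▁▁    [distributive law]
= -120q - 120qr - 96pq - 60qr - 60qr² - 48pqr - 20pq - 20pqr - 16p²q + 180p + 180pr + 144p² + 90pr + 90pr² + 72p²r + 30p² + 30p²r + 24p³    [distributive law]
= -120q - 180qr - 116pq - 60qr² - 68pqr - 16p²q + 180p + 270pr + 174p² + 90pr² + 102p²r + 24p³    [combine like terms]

Applying distributive law to the line above:

(-24q - 12qr - 4pq + 36p + 18pr + 6p²)(5 + 5r + 4p)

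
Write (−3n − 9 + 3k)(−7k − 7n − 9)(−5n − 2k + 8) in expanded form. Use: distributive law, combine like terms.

(−3n − 9 + 3k)(−7k − 7n − 9)(−5n − 2k + 8)
= (21kn + 21n^2 + 27n + 63k + 63n + 81 − 21k^2 − 21kn − 27k)(−5n − 2k + 8)    [distributive law]
= (21n^2 + 90n + 36k + 81 − 21k^2)(−5n − 2k + 8)    [combine like terms]
= −105n^3 − 42kn^2 + 168n^2 − 450n^2 − 180kn + 720n − 180kn − 72k^2 + 288k − 405n − 162k + 648 + 105k^2n + 42k^3 − 168k^2    [distributive law]
= −105n^3 − 42kn^2 − 282n^2 − 360kn + 315n − 240k^2 + 126k + 648 + 105k^2n + 42k^3    [combine like terms]

−105n^3 − 42kn^2 − 282n^2 − 360kn + 315n − 240k^2 + 126k + 648 + 105k^2n + 42k^3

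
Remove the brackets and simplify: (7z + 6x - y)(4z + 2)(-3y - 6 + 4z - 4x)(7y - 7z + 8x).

(7z + 6x - y)(4z + 2)(-3y - 6 + 4z - 4x)(7y - 7z + 8x)
= (28z² + 14z + 24xz + 12x - 4yz - 2y)(-3y - 6 + 4z - 4x)(7y - 7z + 8x)    [distributive law]
= (-84yz² - 168z² + 112z³ - 112xz² - 42yz - 84z + 56z² - 56xz - 72xyz - 144xz + 96xz² - 96x²z - 36xy - 72x + 48xz - 48x² + 12y²z + 24yz - 16yz² + 16xyz + 6y² + 12y - 8yz + 8xy)(7y - 7z + 8x)    [distributive law]
= (-100yz² - 112z² + 112z³ - 16xz² - 26yz - 84z - 152xz - 56xyz - 96x²z - 28xy - 72x - 48x² + 12y²z + 6y² + 12y)(7y - 7z + 8x)    [combine like terms]
= -700y²z² + 700yz³ - 800xyz² - 784yz² + 784z³ - 896xz² + 784yz³ - 784z⁴ + 896xz³ - 112xyz² + 112xz³ - 128x²z² - 182y²z + 182yz² - 208xyz - 588yz + 588z² - 672xz - 1064xyz + 1064xz² - 1216x²z - 392xy²z + 392xyz² - 448x²yz - 672x²yz + 672x²z² - 768x³z - 196xy² + 196xyz - 224x²y - 504xy + 504xz - 576x² - 336x²y + 336x²z - 384x³ + 84y³z - 84y²z² + 96xy²z + 42y³ - 42y²z + 48xy² + 84y² - 84yz + 96xy    [distributive law]
= -784y²z² + 1484yz³ - 520xyz² - 602yz² + 784z³ + 168xz² - 784z⁴ + 1008xz³ + 544x²z² - 224y²z - 1076xyz - 672yz + 588z² - 168xz - 880x²z - 296xy²z - 1120x²yz - 768x³z - 148xy² - 560x²y - 408xy - 576x² - 384x³ + 84y³z + 42y³ + 84y²    [combine like terms]

-784y²z² + 1484yz³ - 520xyz² - 602yz² + 784z³ + 168xz² - 784z⁴ + 1008xz³ + 544x²z² - 224y²z - 1076xyz - 672yz + 588z² - 168xz - 880x²z - 296xy²z - 1120x²yz - 768x³z - 148xy² - 560x²y - 408xy - 576x² - 384x³ + 84y³z + 42y³ + 84y²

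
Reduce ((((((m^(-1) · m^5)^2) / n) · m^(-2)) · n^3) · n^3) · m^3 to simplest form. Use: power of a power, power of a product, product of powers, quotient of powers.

((((((m^(-1) · m^5)^2) / n) · m^(-2)) · n^3) · n^3) · m^3
= (((((((m^(-1))^2) · ((m^5)^2)) / n) · m^(-2)) · n^3) · n^3) · m^3    [power of a product]
= (((((m^(-2) · ((m^5)^2)) / n) · m^(-2)) · n^3) · n^3) · m^3    [power of a power]
= (((((m^(-2) · m^10) / n) · m^(-2)) · n^3) · n^3) · m^3    [power of a power]
= ((((m^8 / n) · m^(-2)) · n^3) · n^3) · m^3    [product of powers]
= m^9n^5    [quotient of powers; product of powers]

m^9n^5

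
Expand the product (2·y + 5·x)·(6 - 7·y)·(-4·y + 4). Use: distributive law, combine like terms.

(2·y + 5·x)·(6 - 7·y)·(-4·y + 4)
= (12·y - 14·y^2 + 30·x - 35·x·y)·(-4·y + 4)    [distributive law]
= -48·y^2 + 48·y + 56·y^3 - 56·y^2 - 120·x·y + 120·x + 140·x·y^2 - 140·x·y    [distributive law]
= -104·y^2 + 48·y + 56·y^3 - 260·x·y + 120·x + 140·x·y^2    [combine like terms]

-104·y^2 + 48·y + 56·y^3 - 260·x·y + 120·x + 140·x·y^2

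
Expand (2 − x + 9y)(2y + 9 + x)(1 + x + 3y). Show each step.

(2 − x + 9y)(2y + 9 + x)(1 + x + 3y)
= (4y + 18 + 2x − 2xy − 9x − x^2 + 18y^2 + 81y + 9xy)(1 + x + 3y)    [distributive law]
= (85y + 18 − 7x + 7xy − x^2 + 18y^2)(1 + x + 3y)    [combine like terms]
= 85y + 85xy + 255y^2 + 18 + 18x + 54y − 7x − 7x^2 − 21xy + 7xy + 7x^2y + 21xy^2 − x^2 − x^3 − 3x^2y + 18y^2 + 18xy^2 + 54y^3    [distributive law]
= 139y + 71xy + 273y^2 + 18 + 11x − 8x^2 + 4x^2y + 39xy^2 − x^3 + 54y^3    [combine like terms]

139y + 71xy + 273y^2 + 18 + 11x − 8x^2 + 4x^2y + 39xy^2 − x^3 + 54y^3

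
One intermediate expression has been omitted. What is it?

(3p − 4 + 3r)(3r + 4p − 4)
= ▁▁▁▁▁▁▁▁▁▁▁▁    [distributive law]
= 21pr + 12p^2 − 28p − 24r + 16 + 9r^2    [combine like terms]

Applying distributive law to the line above:

9pr + 12p^2 − 12p − 12r − 16p + 16 + 9r^2 + 12pr − 12r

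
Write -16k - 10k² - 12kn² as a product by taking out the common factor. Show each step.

-16k - 10k² - 12kn²
= 2(-8k - 5k² - 6kn²)    [factor out 2]
= 2k(-8 - 5k - 6n²)    [factor out k]

2k(-8 - 5k - 6n²)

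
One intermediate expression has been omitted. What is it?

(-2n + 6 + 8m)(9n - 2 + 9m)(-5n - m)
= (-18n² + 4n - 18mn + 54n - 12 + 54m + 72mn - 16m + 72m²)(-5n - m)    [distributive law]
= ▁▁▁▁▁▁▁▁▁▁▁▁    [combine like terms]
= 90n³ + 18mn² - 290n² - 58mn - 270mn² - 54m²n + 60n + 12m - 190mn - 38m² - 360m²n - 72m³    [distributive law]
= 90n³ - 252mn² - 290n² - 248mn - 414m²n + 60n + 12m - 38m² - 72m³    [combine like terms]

Applying combine like terms to the line above:

(-18n² + 58n + 54mn - 12 + 38m + 72m²)(-5n - m)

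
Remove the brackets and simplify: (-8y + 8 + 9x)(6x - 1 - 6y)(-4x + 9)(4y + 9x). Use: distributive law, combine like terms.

(-8y + 8 + 9x)(6x - 1 - 6y)(-4x + 9)(4y + 9x)
= (-48xy + 8y + 48y^2 + 48x - 8 - 48y + 54x^2 - 9x - 54xy)(-4x + 9)(4y + 9x)    [distributive law]
= (-102xy - 40y + 48y^2 + 39x - 8 + 54x^2)(-4x + 9)(4y + 9x)    [combine like terms]
= (408x^2y - 918xy + 160xy - 360y - 192xy^2 + 432y^2 - 156x^2 + 351x + 32x - 72 - 216x^3 + 486x^2)(4y + 9x)    [distributive law]
= (408x^2y - 758xy - 360y - 192xy^2 + 432y^2 + 330x^2 + 383x - 72 - 216x^3)(4y + 9x)    [combine like terms]
= 1632x^2y^2 + 3672x^3y - 3032xy^2 - 6822x^2y - 1440y^2 - 3240xy - 768xy^3 - 1728x^2y^2 + 1728y^3 + 3888xy^2 + 1320x^2y + 2970x^3 + 1532xy + 3447x^2 - 288y - 648x - 864x^3y - 1944x^4    [distributive law]
= -96x^2y^2 + 2808x^3y + 856xy^2 - 5502x^2y - 1440y^2 - 1708xy - 768xy^3 + 1728y^3 + 2970x^3 + 3447x^2 - 288y - 648x - 1944x^4    [combine like terms]

-96x^2y^2 + 2808x^3y + 856xy^2 - 5502x^2y - 1440y^2 - 1708xy - 768xy^3 + 1728y^3 + 2970x^3 + 3447x^2 - 288y - 648x - 1944x^4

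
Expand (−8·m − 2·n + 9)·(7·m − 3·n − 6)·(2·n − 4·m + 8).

(−8·m − 2·n + 9)·(7·m − 3·n − 6)·(2·n − 4·m + 8)
= (−56·m^2 + 24·m·n + 48·m − 14·m·n + 6·n^2 + 12·n + 63·m − 27·n − 54)·(2·n − 4·m + 8)    [distributive law]
= (−56·m^2 + 10·m·n + 111·m + 6·n^2 − 15·n − 54)·(2·n − 4·m + 8)    [combine like terms]
= −112·m^2·n + 224·m^3 − 448·m^2 + 20·m·n^2 − 40·m^2·n + 80·m·n + 222·m·n − 444·m^2 + 888·m + 12·n^3 − 24·m·n^2 + 48·n^2 − 30·n^2 + 60·m·n − 120·n − 108·n + 216·m − 432    [distributive law]
= −152·m^2·n + 224·m^3 − 892·m^2 − 4·m·n^2 + 362·m·n + 1104·m + 12·n^3 + 18·n^2 − 228·n − 432    [combine like terms]

−152·m^2·n + 224·m^3 − 892·m^2 − 4·m·n^2 + 362·m·n + 1104·m + 12·n^3 + 18·n^2 − 228·n − 432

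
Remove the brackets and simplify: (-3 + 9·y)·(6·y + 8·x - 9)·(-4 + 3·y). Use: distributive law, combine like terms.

477·y - 513·y^2 + 96·x - 360·x·y - 108 + 162·y^3 + 216·x·y^2

(-3 + 9·y)·(6·y + 8·x - 9)·(-4 + 3·y)
= (-18·y - 24·x + 27 + 54·y^2 + 72·x·y - 81·y)·(-4 + 3·y)    [distributive law]
= (-99·y - 24·x + 27 + 54·y^2 + 72·x·y)·(-4 + 3·y)    [combine like terms]
= 396·y - 297·y^2 + 96·x - 72·x·y - 108 + 81·y - 216·y^2 + 162·y^3 - 288·x·y + 216·x·y^2    [distributive law]
= 477·y - 513·y^2 + 96·x - 360·x·y - 108 + 162·y^3 + 216·x·y^2    [combine like terms]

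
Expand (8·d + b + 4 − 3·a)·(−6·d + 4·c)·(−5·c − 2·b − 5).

(8·d + b + 4 − 3·a)·(−6·d + 4·c)·(−5·c − 2·b − 5)
= (−48·d^2 + 32·c·d − 6·b·d + 4·b·c − 24·d + 16·c + 18·a·d − 12·a·c)·(−5·c − 2·b − 5)    [distributive law]
= 240·c·d^2 + 96·b·d^2 + 240·d^2 − 160·c^2·d − 64·b·c·d − 160·c·d + 30·b·c·d + 12·b^2·d + 30·b·d − 20·b·c^2 − 8·b^2·c − 20·b·c + 120·c·d + 48·b·d + 120·d − 80·c^2 − 32·b·c − 80·c − 90·a·c·d − 36·a·b·d − 90·a·d + 60·a·c^2 + 24·a·b·c + 60·a·c    [distributive law]
= 240·c·d^2 + 96·b·d^2 + 240·d^2 − 160·c^2·d − 34·b·c·d − 40·c·d + 12·b^2·d + 78·b·d − 20·b·c^2 − 8·b^2·c − 52·b·c + 120·d − 80·c^2 − 80·c − 90·a·c·d − 36·a·b·d − 90·a·d + 60·a·c^2 + 24·a·b·c + 60·a·c    [combine like terms]

240·c·d^2 + 96·b·d^2 + 240·d^2 − 160·c^2·d − 34·b·c·d − 40·c·d + 12·b^2·d + 78·b·d − 20·b·c^2 − 8·b^2·c − 52·b·c + 120·d − 80·c^2 − 80·c − 90·a·c·d − 36·a·b·d − 90·a·d + 60·a·c^2 + 24·a·b·c + 60·a·c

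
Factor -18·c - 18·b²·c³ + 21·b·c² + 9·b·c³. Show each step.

-18·c - 18·b²·c³ + 21·b·c² + 9·b·c³
= 3(-6·c - 6·b²·c³ + 7·b·c² + 3·b·c³)    [factor out 3]
= 3·c(-6 - 6·b²·c² + 7·b·c + 3·b·c²)    [factor out c]

3·c(-6 - 6·b²·c² + 7·b·c + 3·b·c²)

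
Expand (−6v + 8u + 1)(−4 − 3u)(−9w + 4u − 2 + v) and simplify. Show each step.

−216vw + 25uv − 52v + 24v^2 − 162uvw + 48u^2v + 18uv^2 + 315uw − 92u^2 + 54u + 216u^2w − 96u^3 + 36w + 8

(−6v + 8u + 1)(−4 − 3u)(−9w + 4u − 2 + v)
= (24v + 18uv − 32u − 24u^2 − 4 − 3u)(−9w + 4u − 2 + v)    [distributive law]
= (24v + 18uv − 35u − 24u^2 − 4)(−9w + 4u − 2 + v)    [combine like terms]
= −216vw + 96uv − 48v + 24v^2 − 162uvw + 72u^2v − 36uv + 18uv^2 + 315uw − 140u^2 + 70u − 35uv + 216u^2w − 96u^3 + 48u^2 − 24u^2v + 36w − 16u + 8 − 4v    [distributive law]
= −216vw + 25uv − 52v + 24v^2 − 162uvw + 48u^2v + 18uv^2 + 315uw − 92u^2 + 54u + 216u^2w − 96u^3 + 36w + 8    [combine like terms]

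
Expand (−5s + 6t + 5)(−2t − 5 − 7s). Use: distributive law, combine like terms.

(−5s + 6t + 5)(−2t − 5 − 7s)
= 10st + 25s + 35s² − 12t² − 30t − 42st − 10t − 25 − 35s    [distributive law]
= −32st − 10s + 35s² − 12t² − 40t − 25    [combine like terms]

−32st − 10s + 35s² − 12t² − 40t − 25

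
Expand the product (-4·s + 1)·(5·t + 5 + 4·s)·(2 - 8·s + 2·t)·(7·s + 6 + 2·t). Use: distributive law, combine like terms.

176·s²·t - 676·s·t - 394·s·t² + 1152·s³·t - 24·s²·t² - 80·s·t³ + 72·s² - 362·s + 1440·s³ + 896·s⁴ + 140·t + 100·t² + 20·t³ + 60

(-4·s + 1)·(5·t + 5 + 4·s)·(2 - 8·s + 2·t)·(7·s + 6 + 2·t)
= (-20·s·t - 20·s - 16·s² + 5·t + 5 + 4·s)·(2 - 8·s + 2·t)·(7·s + 6 + 2·t)    [distributive law]
= (-20·s·t - 16·s - 16·s² + 5·t + 5)·(2 - 8·s + 2·t)·(7·s + 6 + 2·t)    [combine like terms]
= (-40·s·t + 160·s²·t - 40·s·t² - 32·s + 128·s² - 32·s·t - 32·s² + 128·s³ - 32·s²·t + 10·t - 40·s·t + 10·t² + 10 - 40·s + 10·t)·(7·s + 6 + 2·t)    [distributive law]
= (-112·s·t + 128·s²·t - 40·s·t² - 72·s + 96·s² + 128·s³ + 20·t + 10·t² + 10)·(7·s + 6 + 2·t)    [combine like terms]
= -784·s²·t - 672·s·t - 224·s·t² + 896·s³·t + 768·s²·t + 256·s²·t² - 280·s²·t² - 240·s·t² - 80·s·t³ - 504·s² - 432·s - 144·s·t + 672·s³ + 576·s² + 192·s²·t + 896·s⁴ + 768·s³ + 256·s³·t + 140·s·t + 120·t + 40·t² + 70·s·t² + 60·t² + 20·t³ + 70·s + 60 + 20·t    [distributive law]
= 176·s²·t - 676·s·t - 394·s·t² + 1152·s³·t - 24·s²·t² - 80·s·t³ + 72·s² - 362·s + 1440·s³ + 896·s⁴ + 140·t + 100·t² + 20·t³ + 60    [combine like terms]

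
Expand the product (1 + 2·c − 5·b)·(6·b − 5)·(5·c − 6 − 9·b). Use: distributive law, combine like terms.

173·b·c − 141·b − 99·b² + 35·c + 30 + 60·b·c² − 258·b²·c − 50·c² + 270·b³

(1 + 2·c − 5·b)·(6·b − 5)·(5·c − 6 − 9·b)
= (6·b − 5 + 12·b·c − 10·c − 30·b² + 25·b)·(5·c − 6 − 9·b)    [distributive law]
= (31·b − 5 + 12·b·c − 10·c − 30·b²)·(5·c − 6 − 9·b)    [combine like terms]
= 155·b·c − 186·b − 279·b² − 25·c + 30 + 45·b + 60·b·c² − 72·b·c − 108·b²·c − 50·c² + 60·c + 90·b·c − 150·b²·c + 180·b² + 270·b³    [distributive law]
= 173·b·c − 141·b − 99·b² + 35·c + 30 + 60·b·c² − 258·b²·c − 50·c² + 270·b³    [combine like terms]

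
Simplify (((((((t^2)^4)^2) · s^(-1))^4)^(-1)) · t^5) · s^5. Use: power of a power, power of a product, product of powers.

(((((((t^2)^4)^2) · s^(-1))^4)^(-1)) · t^5) · s^5
= ((((((t^2)^4)^2) · s^(-1))^(-4)) · t^5) · s^5    [power of a power]
= ((((((t^2)^4)^2)^(-4)) · ((s^(-1))^(-4))) · t^5) · s^5    [power of a product]
= (((((t^2)^4)^(-8)) · ((s^(-1))^(-4))) · t^5) · s^5    [power of a power]
= ((((t^2)^(-32)) · ((s^(-1))^(-4))) · t^5) · s^5    [power of a power]
= ((t^(-64) · ((s^(-1))^(-4))) · t^5) · s^5    [power of a power]
= ((t^(-64) · s^4) · t^5) · s^5    [power of a power]
= s^9t^(-59)    [product of powers]

s^9t^(-59)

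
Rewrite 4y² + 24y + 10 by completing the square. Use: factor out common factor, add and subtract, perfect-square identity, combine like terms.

4y² + 24y + 10
= 4(y² + 6y) + 10    [factor out 4 from the y-terms]
= 4(y² + 6y + 9 − 9) + 10    [add and subtract 9 inside the bracket]
= 4(y + 3)² − 36 + 10    [perfect-square identity]
= 4(y + 3)² − 26    [combine constants]

4(y + 3)² − 26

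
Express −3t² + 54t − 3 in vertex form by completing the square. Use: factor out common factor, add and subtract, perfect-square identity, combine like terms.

−3t² + 54t − 3
= −3(t² − 18t) − 3    [factor out -3 from the t-terms]
= −3(t² − 18t + 81 − 81) − 3    [add and subtract 81 inside the bracket]
= −3(t − 9)² + 243 − 3    [perfect-square identity]
= −3(t − 9)² + 240    [combine constants]

−3(t − 9)² + 240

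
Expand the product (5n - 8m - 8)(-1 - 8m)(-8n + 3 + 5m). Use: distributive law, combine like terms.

40n² - 79n - 721mn + 320mn² - 712m²n + 256m + 552m² + 320m³ + 24

(5n - 8m - 8)(-1 - 8m)(-8n + 3 + 5m)
= (-5n - 40mn + 8m + 64m² + 8 + 64m)(-8n + 3 + 5m)    [distributive law]
= (-5n - 40mn + 72m + 64m² + 8)(-8n + 3 + 5m)    [combine like terms]
= 40n² - 15n - 25mn + 320mn² - 120mn - 200m²n - 576mn + 216m + 360m² - 512m²n + 192m² + 320m³ - 64n + 24 + 40m    [distributive law]
= 40n² - 79n - 721mn + 320mn² - 712m²n + 256m + 552m² + 320m³ + 24    [combine like terms]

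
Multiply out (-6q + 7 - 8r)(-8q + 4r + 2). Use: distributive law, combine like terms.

(-6q + 7 - 8r)(-8q + 4r + 2)
= 48q^2 - 24qr - 12q - 56q + 28r + 14 + 64qr - 32r^2 - 16r    [distributive law]
= 48q^2 + 40qr - 68q + 12r + 14 - 32r^2    [combine like terms]

48q^2 + 40qr - 68q + 12r + 14 - 32r^2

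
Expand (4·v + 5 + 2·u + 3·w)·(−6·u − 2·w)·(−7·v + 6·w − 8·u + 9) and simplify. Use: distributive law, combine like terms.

(4·v + 5 + 2·u + 3·w)·(−6·u − 2·w)·(−7·v + 6·w − 8·u + 9)
= (−24·u·v − 8·v·w − 30·u − 10·w − 12·u^2 − 4·u·w − 18·u·w − 6·w^2)·(−7·v + 6·w − 8·u + 9)    [distributive law]
= (−24·u·v − 8·v·w − 30·u − 10·w − 12·u^2 − 22·u·w − 6·w^2)·(−7·v + 6·w − 8·u + 9)    [combine like terms]
= 168·u·v^2 − 144·u·v·w + 192·u^2·v − 216·u·v + 56·v^2·w − 48·v·w^2 + 64·u·v·w − 72·v·w + 210·u·v − 180·u·w + 240·u^2 − 270·u + 70·v·w − 60·w^2 + 80·u·w − 90·w + 84·u^2·v − 72·u^2·w + 96·u^3 − 108·u^2 + 154·u·v·w − 132·u·w^2 + 176·u^2·w − 198·u·w + 42·v·w^2 − 36·w^3 + 48·u·w^2 − 54·w^2    [distributive law]
= 168·u·v^2 + 74·u·v·w + 276·u^2·v − 6·u·v + 56·v^2·w − 6·v·w^2 − 2·v·w − 298·u·w + 132·u^2 − 270·u − 114·w^2 − 90·w + 104·u^2·w + 96·u^3 − 84·u·w^2 − 36·w^3    [combine like terms]

168·u·v^2 + 74·u·v·w + 276·u^2·v − 6·u·v + 56·v^2·w − 6·v·w^2 − 2·v·w − 298·u·w + 132·u^2 − 270·u − 114·w^2 − 90·w + 104·u^2·w + 96·u^3 − 84·u·w^2 − 36·w^3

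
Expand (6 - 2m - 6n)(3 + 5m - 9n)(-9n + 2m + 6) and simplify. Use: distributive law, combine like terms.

-594n + 180m + 108 - 432mn - 12m^2 + 972n^2 + 66m^2n - 20m^3 + 216mn^2 - 486n^3

(6 - 2m - 6n)(3 + 5m - 9n)(-9n + 2m + 6)
= (18 + 30m - 54n - 6m - 10m^2 + 18mn - 18n - 30mn + 54n^2)(-9n + 2m + 6)    [distributive law]
= (18 + 24m - 72n - 10m^2 - 12mn + 54n^2)(-9n + 2m + 6)    [combine like terms]
= -162n + 36m + 108 - 216mn + 48m^2 + 144m + 648n^2 - 144mn - 432n + 90m^2n - 20m^3 - 60m^2 + 108mn^2 - 24m^2n - 72mn - 486n^3 + 108mn^2 + 324n^2    [distributive law]
= -594n + 180m + 108 - 432mn - 12m^2 + 972n^2 + 66m^2n - 20m^3 + 216mn^2 - 486n^3    [combine like terms]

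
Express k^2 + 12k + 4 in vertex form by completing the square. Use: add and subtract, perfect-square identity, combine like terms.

(k + 6)^2 - 32

k^2 + 12k + 4
= k^2 + 12k + 36 - 36 + 4    [add and subtract 36]
= (k + 6)^2 - 36 + 4    [perfect-square identity]
= (k + 6)^2 - 32    [combine constants]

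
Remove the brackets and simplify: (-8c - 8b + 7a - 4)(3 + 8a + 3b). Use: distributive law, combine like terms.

-24c - 64ac - 24bc - 36b - 43ab - 24b² - 11a + 56a² - 12

(-8c - 8b + 7a - 4)(3 + 8a + 3b)
= -24c - 64ac - 24bc - 24b - 64ab - 24b² + 21a + 56a² + 21ab - 12 - 32a - 12b    [distributive law]
= -24c - 64ac - 24bc - 36b - 43ab - 24b² - 11a + 56a² - 12    [combine like terms]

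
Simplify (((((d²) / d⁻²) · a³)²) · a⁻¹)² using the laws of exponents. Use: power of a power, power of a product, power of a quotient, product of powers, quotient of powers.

a¹⁰·d¹⁶

(((((d²) / d⁻²) · a³)²) · a⁻¹)²
= (((((d²) / d⁻²) · a³)²)²) · ((a⁻¹)²)    [power of a product]
= ((((d²) / d⁻²) · a³)⁴) · ((a⁻¹)²)    [power of a power]
= ((((d²) / d⁻²)⁴) · ((a³)⁴)) · ((a⁻¹)²)    [power of a product]
= ((((d²)⁴) / ((d⁻²)⁴)) · ((a³)⁴)) · ((a⁻¹)²)    [power of a quotient]
= (((d⁸) / ((d⁻²)⁴)) · ((a³)⁴)) · ((a⁻¹)²)    [power of a power]
= ((d⁸ / d⁻⁸) · ((a³)⁴)) · ((a⁻¹)²)    [power of a power]
= (d¹⁶ · ((a³)⁴)) · ((a⁻¹)²)    [quotient of powers]
= (d¹⁶ · a¹²) · ((a⁻¹)²)    [power of a power]
= (d¹⁶ · a¹²) · a⁻²    [power of a power]
= a¹⁰·d¹⁶    [product of powers]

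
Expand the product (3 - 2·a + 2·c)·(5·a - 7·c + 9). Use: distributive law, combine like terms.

(3 - 2·a + 2·c)·(5·a - 7·c + 9)
= 15·a - 21·c + 27 - 10·a^2 + 14·a·c - 18·a + 10·a·c - 14·c^2 + 18·c    [distributive law]
= -3·a - 3·c + 27 - 10·a^2 + 24·a·c - 14·c^2    [combine like terms]

-3·a - 3·c + 27 - 10·a^2 + 24·a·c - 14·c^2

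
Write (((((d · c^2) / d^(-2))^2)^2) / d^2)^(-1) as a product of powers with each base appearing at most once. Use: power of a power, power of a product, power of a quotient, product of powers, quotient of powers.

(((((d · c^2) / d^(-2))^2)^2) / d^2)^(-1)
= (((((d · c^2) / d^(-2))^2)^2)^(-1)) / ((d^2)^(-1))    [power of a quotient]
= ((((d · c^2) / d^(-2))^2)^(-2)) / ((d^2)^(-1))    [power of a power]
= (((d · c^2) / d^(-2))^(-4)) / ((d^2)^(-1))    [power of a power]
= (((d · c^2)^(-4)) / ((d^(-2))^(-4))) / ((d^2)^(-1))    [power of a quotient]
= (((d^(-4)) · ((c^2)^(-4))) / ((d^(-2))^(-4))) / ((d^2)^(-1))    [power of a product]
= ((d^(-4) · c^(-8)) / ((d^(-2))^(-4))) / ((d^2)^(-1))    [power of a power]
= ((d^(-4) · c^(-8)) / d^8) / ((d^2)^(-1))    [power of a power]
= ((d^(-4) · c^(-8)) / d^8) / d^(-2)    [power of a power]
= c^(-8)d^(-10)    [quotient of powers; product of powers]

c^(-8)d^(-10)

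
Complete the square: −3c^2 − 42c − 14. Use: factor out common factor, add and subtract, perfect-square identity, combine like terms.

−3(c + 7)^2 + 133

−3c^2 − 42c − 14
= −3(c^2 + 14c) − 14    [factor out -3 from the c-terms]
= −3(c^2 + 14c + 49 − 49) − 14    [add and subtract 49 inside the bracket]
= −3(c + 7)^2 + 147 − 14    [perfect-square identity]
= −3(c + 7)^2 + 133    [combine constants]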